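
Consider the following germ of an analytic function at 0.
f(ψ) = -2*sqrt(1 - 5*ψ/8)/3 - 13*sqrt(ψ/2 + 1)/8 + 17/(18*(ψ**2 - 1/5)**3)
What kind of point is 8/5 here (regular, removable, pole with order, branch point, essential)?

The point is an algebraic (square-root) branch point.

The term (-2/3)*sqrt(1 - ψ/(8/5)) has argument 1 - 8/5/(8/5) = 0 at 8/5: a square-root (algebraic, two-sheeted) branch point; the remaining terms are analytic or single-valued there.


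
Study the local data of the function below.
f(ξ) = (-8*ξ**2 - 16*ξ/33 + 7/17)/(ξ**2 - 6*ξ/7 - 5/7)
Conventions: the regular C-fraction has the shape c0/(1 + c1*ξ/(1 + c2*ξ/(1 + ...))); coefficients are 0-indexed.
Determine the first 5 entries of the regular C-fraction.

Taylor coefficients (expand at 0): a_0 = -49/85, a_1 = 19222/14025, a_2 = 204491/23375, a_3 = -3008068/350625, a_4 = 13173321/584375.
c0 = a_0 = -49/85. Peel one level at a time: if S = 1 + c*ξ/S' with S'(0) = 1, then c is the ξ-coefficient of S and S' = c*ξ/(S - 1).
S_1 = c0/f = 1 + (2746/1155)*ξ + (1111405/53361)*ξ^2 + ...; c1 = 2746/1155.
S_2 = c1*ξ/(S_1 - 1) = 1 + (-5557025/634326)*ξ + (354424657/7540516)*ξ^2 + ...; c2 = -5557025/634326.
S_3 = c2*ξ/(S_2 - 1) = 1 + (81872095767/15259590650)*ξ + (-367441965802296/30880526850625)*ξ^2 + ...; c3 = 81872095767/15259590650.
S_4 = c3*ξ/(S_3 - 1) = 1 + (12324048/5557025)*ξ + ...; c4 = 12324048/5557025.

The regular C-fraction coefficients are [-49/85, 2746/1155, -5557025/634326, 81872095767/15259590650, 12324048/5557025].


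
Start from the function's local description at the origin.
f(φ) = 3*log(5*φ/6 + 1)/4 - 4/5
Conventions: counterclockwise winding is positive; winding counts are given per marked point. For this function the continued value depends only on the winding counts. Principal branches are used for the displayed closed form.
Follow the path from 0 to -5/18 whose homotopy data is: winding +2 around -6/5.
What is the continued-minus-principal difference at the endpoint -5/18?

Continued minus principal equals (3)*pi*i.

The rational part is single-valued and drops out of the difference; each branch term changes only by its own monodromy.
(3/4)*log(1 - φ/(-6/5)): each positive loop around -6/5 adds 2*pi*i to the log, so winding +2 contributes (3/4)*(2)*2*pi*i = (3)*pi*i.
Summing the contributions at φ = -5/18 gives (3)*pi*i.


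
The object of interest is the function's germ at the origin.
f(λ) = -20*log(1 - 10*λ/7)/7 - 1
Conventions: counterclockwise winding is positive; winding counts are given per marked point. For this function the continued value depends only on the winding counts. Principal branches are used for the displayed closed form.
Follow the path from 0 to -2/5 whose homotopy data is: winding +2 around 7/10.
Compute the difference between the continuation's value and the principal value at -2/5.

Continued minus principal equals -(80/7)*pi*i.

The rational part is single-valued and drops out of the difference; each branch term changes only by its own monodromy.
(-20/7)*log(1 - λ/(7/10)): each positive loop around 7/10 adds 2*pi*i to the log, so winding +2 contributes (-20/7)*(2)*2*pi*i = -(80/7)*pi*i.
Summing the contributions at λ = -2/5 gives -(80/7)*pi*i.


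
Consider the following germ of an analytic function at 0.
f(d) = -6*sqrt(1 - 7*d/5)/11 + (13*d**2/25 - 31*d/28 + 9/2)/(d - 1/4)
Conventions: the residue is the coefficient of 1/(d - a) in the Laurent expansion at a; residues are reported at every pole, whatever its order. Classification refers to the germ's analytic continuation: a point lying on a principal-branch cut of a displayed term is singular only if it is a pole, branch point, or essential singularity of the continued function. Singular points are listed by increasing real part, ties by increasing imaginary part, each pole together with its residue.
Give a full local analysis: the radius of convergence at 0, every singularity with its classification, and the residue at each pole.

Radius of convergence at 0: 1/4.
At 1/4: a pole of order 1; residue 2979/700.
At 5/7: an algebraic (square-root) branch point.

Denominator factor (d - 1/4): pole of order 1 at 1/4, modulus 1/4.
Branch term (-6/11)*sqrt(1 - d/(5/7)): its argument vanishes at d = 5/7, a square-root branch point, modulus 5/7.
The radius of convergence is the smallest modulus among the singular points: 1/4.
The branch term is analytic at 1/4 and contributes nothing to the residue; only the rational part matters.
At the order-1 pole 1/4 set g(d) = (d - (1/4))*(rational part) = 13*d**2/25 - 31*d/28 + 9/2.
Simple pole: residue = g(a) at a = 1/4, which is 2979/700.
List the singular points by increasing real part (a conjugate pair: the negative imaginary part first).


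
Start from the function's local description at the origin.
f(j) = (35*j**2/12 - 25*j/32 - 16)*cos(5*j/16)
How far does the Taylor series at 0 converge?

The radius of convergence is infinite.

The factor cos(5*j/16) is entire and contributes no finite singular point.
The polynomial part has no poles.
No finite singular points: the Taylor series at 0 converges everywhere.


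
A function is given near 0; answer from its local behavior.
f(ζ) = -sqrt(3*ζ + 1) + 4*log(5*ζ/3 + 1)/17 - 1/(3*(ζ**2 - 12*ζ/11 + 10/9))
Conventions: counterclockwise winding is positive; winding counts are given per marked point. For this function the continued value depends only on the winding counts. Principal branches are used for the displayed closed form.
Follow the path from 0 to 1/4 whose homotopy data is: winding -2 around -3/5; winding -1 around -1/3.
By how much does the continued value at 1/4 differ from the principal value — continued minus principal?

The rational part is single-valued and drops out of the difference; each branch term changes only by its own monodromy.
(4/17)*log(1 - ζ/(-3/5)): each positive loop around -3/5 adds 2*pi*i to the log, so winding -2 contributes (4/17)*(-2)*2*pi*i = -(16/17)*pi*i.
(-1)*sqrt(1 - ζ/(-1/3)): winding -1 is odd, the square root flips sign, contributing -2*(-1)*sqrt(1 - (1/4)/(-1/3)) = -2*(-1)*sqrt(7/4) = sqrt(7).
Summing the contributions at ζ = 1/4 gives (sqrt(7)) - ((16/17)*pi)*i.

Continued minus principal equals (sqrt(7)) - ((16/17)*pi)*i.


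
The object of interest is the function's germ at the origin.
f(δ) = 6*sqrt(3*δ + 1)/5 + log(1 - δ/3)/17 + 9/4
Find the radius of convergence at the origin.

The radius of convergence is 1/3.

Branch term (6/5)*sqrt(1 - δ/(-1/3)): its argument vanishes at δ = -1/3, a square-root branch point, modulus 1/3.
Branch term (1/17)*log(1 - δ/(3)): its argument vanishes at δ = 3, a logarithmic branch point, modulus 3.
The radius of convergence is the smallest modulus among the singular points: 1/3.


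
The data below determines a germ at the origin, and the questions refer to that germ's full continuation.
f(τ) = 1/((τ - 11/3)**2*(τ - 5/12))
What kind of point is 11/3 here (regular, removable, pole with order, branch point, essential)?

The denominator factor τ - 11/3 vanishes at 11/3 and appears to the power 2; the numerator there equals 1, nonzero, and no other factor vanishes.
Hence a pole whose order is the multiplicity, 2.

The point is a pole of order 2.


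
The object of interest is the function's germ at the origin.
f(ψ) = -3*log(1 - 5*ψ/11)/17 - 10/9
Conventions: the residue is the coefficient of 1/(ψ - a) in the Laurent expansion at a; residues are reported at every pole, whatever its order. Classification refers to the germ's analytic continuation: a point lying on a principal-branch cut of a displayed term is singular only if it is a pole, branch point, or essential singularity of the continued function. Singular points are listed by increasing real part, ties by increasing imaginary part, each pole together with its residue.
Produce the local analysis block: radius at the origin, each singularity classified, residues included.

Radius of convergence at 0: 11/5.
At 11/5: a logarithmic branch point.

Branch term (-3/17)*log(1 - ψ/(11/5)): its argument vanishes at ψ = 11/5, a logarithmic branch point, modulus 11/5.
The radius of convergence is the smallest modulus among the singular points: 11/5.


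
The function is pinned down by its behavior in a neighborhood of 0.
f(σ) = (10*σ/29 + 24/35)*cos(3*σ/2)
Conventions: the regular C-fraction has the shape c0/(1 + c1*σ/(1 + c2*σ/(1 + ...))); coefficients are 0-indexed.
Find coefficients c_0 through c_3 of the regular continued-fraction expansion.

The regular C-fraction coefficients are [24/35, -175/348, 166867/60900, -783/350].

Taylor coefficients (expand at 0): a_0 = 24/35, a_1 = 10/29, a_2 = -27/35, a_3 = -45/116.
c0 = a_0 = 24/35. Peel one level at a time: if S = 1 + c*σ/S' with S'(0) = 1, then c is the σ-coefficient of S and S' = c*σ/(S - 1).
S_1 = c0/f = 1 + (-175/348)*σ + (166867/121104)*σ^2 + ...; c1 = -175/348.
S_2 = c1*σ/(S_1 - 1) = 1 + (166867/60900)*σ + (1501803/245000)*σ^2 + ...; c2 = 166867/60900.
S_3 = c2*σ/(S_2 - 1) = 1 + (-783/350)*σ + ...; c3 = -783/350.


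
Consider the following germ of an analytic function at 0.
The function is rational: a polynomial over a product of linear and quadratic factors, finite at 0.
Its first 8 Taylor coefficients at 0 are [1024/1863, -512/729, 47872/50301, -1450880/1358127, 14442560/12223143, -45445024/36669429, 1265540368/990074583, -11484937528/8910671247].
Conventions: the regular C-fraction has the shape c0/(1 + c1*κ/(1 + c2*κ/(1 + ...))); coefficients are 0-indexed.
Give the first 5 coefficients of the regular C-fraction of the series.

The regular C-fraction coefficients are [1024/1863, 23/18, 16/207, -844/207, 828/211].

Taylor coefficients (read off): a_0 = 1024/1863, a_1 = -512/729, a_2 = 47872/50301, a_3 = -1450880/1358127, a_4 = 14442560/12223143.
c0 = a_0 = 1024/1863. Peel one level at a time: if S = 1 + c*κ/S' with S'(0) = 1, then c is the κ-coefficient of S and S' = c*κ/(S - 1).
S_1 = c0/f = 1 + (23/18)*κ + (-8/81)*κ^2 + ...; c1 = 23/18.
S_2 = c1*κ/(S_1 - 1) = 1 + (16/207)*κ + (13504/42849)*κ^2 + ...; c2 = 16/207.
S_3 = c2*κ/(S_2 - 1) = 1 + (-844/207)*κ + (16)*κ^2 + ...; c3 = -844/207.
S_4 = c3*κ/(S_3 - 1) = 1 + (828/211)*κ + ...; c4 = 828/211.


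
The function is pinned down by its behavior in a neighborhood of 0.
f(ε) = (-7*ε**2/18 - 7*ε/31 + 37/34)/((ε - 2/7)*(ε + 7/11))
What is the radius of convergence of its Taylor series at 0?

The radius of convergence is 2/7.

Denominator factor (ε + 7/11): pole of order 1 at -7/11, modulus 7/11.
Denominator factor (ε - 2/7): pole of order 1 at 2/7, modulus 2/7.
The radius of convergence is the smallest modulus among the singular points: 2/7.


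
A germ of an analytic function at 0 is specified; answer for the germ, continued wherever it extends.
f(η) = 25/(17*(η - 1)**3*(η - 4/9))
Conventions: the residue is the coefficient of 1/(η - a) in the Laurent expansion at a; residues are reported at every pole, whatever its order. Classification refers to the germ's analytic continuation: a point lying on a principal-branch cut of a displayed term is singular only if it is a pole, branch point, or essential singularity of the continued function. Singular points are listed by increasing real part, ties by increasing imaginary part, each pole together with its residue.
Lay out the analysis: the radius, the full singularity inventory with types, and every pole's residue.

Denominator factor (η - 1)^3: pole of order 3 at 1, modulus 1.
Denominator factor (η - 4/9): pole of order 1 at 4/9, modulus 4/9.
The radius of convergence is the smallest modulus among the singular points: 4/9.
At the order-1 pole 4/9 set g(η) = (η - (4/9))*f(η) = 25/(17*(η - 1)**3).
Simple pole: residue = g(a) at a = 4/9, which is -729/85.
At the order-3 pole 1 set g(η) = (η - (1))^3*f(η) = 25/(17*(η - 4/9)).
Order-3 pole: residue = g''(a)/2; g''(1) = 1458/85, so the residue is 729/85.
List the singular points by increasing real part (a conjugate pair: the negative imaginary part first).

Radius of convergence at 0: 4/9.
At 4/9: a pole of order 1; residue -729/85.
At 1: a pole of order 3; residue 729/85.


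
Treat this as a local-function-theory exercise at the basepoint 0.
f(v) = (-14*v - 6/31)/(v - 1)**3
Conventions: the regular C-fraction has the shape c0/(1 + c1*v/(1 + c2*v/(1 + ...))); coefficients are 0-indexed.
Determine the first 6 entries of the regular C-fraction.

Taylor coefficients (expand at 0): a_0 = 6/31, a_1 = 452/31, a_2 = 1338/31, a_3 = 2664/31, a_4 = 4430/31, a_5 = 6636/31.
c0 = a_0 = 6/31. Peel one level at a time: if S = 1 + c*v/S' with S'(0) = 1, then c is the v-coefficient of S and S' = c*v/(S - 1).
S_1 = c0/f = 1 + (-226/3)*v + (49069/9)*v^2 + ...; c1 = -226/3.
S_2 = c1*v/(S_1 - 1) = 1 + (49069/678)*v + (146529/51076)*v^2 + ...; c2 = 49069/678.
S_3 = c2*v/(S_2 - 1) = 1 + (-439587/11089594)*v + (31944000/2407766761)*v^2 + ...; c3 = -439587/11089594.
S_4 = c3*v/(S_3 - 1) = 1 + (2406448000/7190031501)*v + (2406448000/21470747841)*v^2 + ...; c4 = 2406448000/7190031501.
S_5 = c4*v/(S_4 - 1) = 1 + (-49069/146529)*v + ...; c5 = -49069/146529.

The regular C-fraction coefficients are [6/31, -226/3, 49069/678, -439587/11089594, 2406448000/7190031501, -49069/146529].


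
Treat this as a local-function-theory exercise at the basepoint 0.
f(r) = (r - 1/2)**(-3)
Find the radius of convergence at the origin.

Denominator factor (r - 1/2)^3: pole of order 3 at 1/2, modulus 1/2.
The radius of convergence is the smallest modulus among the singular points: 1/2.

The radius of convergence is 1/2.


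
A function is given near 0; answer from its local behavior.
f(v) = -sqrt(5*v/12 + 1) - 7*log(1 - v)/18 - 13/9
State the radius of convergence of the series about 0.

The radius of convergence is 1.

Branch term (-1)*sqrt(1 - v/(-12/5)): its argument vanishes at v = -12/5, a square-root branch point, modulus 12/5.
Branch term (-7/18)*log(1 - v/(1)): its argument vanishes at v = 1, a logarithmic branch point, modulus 1.
The radius of convergence is the smallest modulus among the singular points: 1.


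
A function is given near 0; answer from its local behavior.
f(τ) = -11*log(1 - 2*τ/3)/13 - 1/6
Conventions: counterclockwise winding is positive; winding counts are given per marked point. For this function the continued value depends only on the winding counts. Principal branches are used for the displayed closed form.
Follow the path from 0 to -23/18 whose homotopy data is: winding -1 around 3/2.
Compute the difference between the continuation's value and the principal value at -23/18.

The rational part is single-valued and drops out of the difference; each branch term changes only by its own monodromy.
(-11/13)*log(1 - τ/(3/2)): each positive loop around 3/2 adds 2*pi*i to the log, so winding -1 contributes (-11/13)*(-1)*2*pi*i = (22/13)*pi*i.
Summing the contributions at τ = -23/18 gives (22/13)*pi*i.

Continued minus principal equals (22/13)*pi*i.


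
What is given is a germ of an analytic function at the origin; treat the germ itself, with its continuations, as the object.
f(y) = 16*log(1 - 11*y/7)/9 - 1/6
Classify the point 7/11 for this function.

The term (16/9)*log(1 - y/(7/11)) has argument 1 - 7/11/(7/11) = 0 at 7/11: a logarithmic (infinitely-sheeted) branch point; the remaining terms are analytic or single-valued there.

The point is a logarithmic branch point.


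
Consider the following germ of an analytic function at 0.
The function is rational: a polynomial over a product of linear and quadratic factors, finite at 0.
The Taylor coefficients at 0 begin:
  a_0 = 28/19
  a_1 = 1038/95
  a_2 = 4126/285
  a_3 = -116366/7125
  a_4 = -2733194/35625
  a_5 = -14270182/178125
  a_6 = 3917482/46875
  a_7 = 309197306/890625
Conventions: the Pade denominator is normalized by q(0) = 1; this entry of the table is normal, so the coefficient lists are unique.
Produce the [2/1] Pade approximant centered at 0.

The Pade approximant has numerator coefficients [28/19, 12336094/979925, 393980312/14698875]; denominator coefficients [1, 58183/51575].

Taylor coefficients needed (read off): a_0 = 28/19, a_1 = 1038/95, a_2 = 4126/285, a_3 = -116366/7125.
Write the denominator as Q(η) = 1 + q1*η. Requiring Q*f - P = O(η^4) with deg P <= 2 kills the coefficients of η^3..η^3 in Q*f:
  η^3: a_3 + q1*a_2 = 0, i.e. -116366/7125 + (4126/285)*q1 = 0.
Solving this linear system: q1 = 58183/51575.
The numerator is Q*f truncated at degree 2: P0 = a_0 = 28/19; P1 = a_1 + q1*a_0 = 12336094/979925; P2 = a_2 + q1*a_1 = 393980312/14698875.


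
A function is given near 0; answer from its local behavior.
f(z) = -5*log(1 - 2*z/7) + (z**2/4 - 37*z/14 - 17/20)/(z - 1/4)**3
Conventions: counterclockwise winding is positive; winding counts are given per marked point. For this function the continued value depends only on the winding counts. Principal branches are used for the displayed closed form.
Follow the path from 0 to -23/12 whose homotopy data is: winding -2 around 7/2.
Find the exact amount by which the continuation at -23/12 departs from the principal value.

Continued minus principal equals (20)*pi*i.

The rational part is single-valued and drops out of the difference; each branch term changes only by its own monodromy.
(-5)*log(1 - z/(7/2)): each positive loop around 7/2 adds 2*pi*i to the log, so winding -2 contributes (-5)*(-2)*2*pi*i = (20)*pi*i.
Summing the contributions at z = -23/12 gives (20)*pi*i.


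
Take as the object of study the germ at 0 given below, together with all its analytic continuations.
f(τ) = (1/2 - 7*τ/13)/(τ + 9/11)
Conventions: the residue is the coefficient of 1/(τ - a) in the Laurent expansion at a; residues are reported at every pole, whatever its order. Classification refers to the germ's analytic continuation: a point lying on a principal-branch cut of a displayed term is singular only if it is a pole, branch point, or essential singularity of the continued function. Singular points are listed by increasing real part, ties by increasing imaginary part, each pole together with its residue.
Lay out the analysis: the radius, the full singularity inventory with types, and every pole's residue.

Denominator factor (τ + 9/11): pole of order 1 at -9/11, modulus 9/11.
The radius of convergence is the smallest modulus among the singular points: 9/11.
At the order-1 pole -9/11 set g(τ) = (τ - (-9/11))*f(τ) = 1/2 - 7*τ/13.
Simple pole: residue = g(a) at a = -9/11, which is 269/286.

Radius of convergence at 0: 9/11.
At -9/11: a pole of order 1; residue 269/286.


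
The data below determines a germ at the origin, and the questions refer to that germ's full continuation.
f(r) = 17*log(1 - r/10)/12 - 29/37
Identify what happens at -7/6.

The point is a regular point.

There is no denominator, hence no pole anywhere.
Branch term log(1 - r/(10)): argument at -7/6 is 67/60, nonzero, so -7/6 is not its branch point (a point on a principal cut is still regular for the continued germ).
So the germ continues analytically to -7/6.


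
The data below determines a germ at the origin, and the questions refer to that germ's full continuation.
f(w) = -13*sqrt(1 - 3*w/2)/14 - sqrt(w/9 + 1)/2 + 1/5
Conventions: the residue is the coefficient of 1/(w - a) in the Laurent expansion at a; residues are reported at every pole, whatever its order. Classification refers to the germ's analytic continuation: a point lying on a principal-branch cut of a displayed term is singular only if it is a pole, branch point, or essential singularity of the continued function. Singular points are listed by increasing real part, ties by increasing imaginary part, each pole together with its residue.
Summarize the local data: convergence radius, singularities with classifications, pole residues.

Branch term (-13/14)*sqrt(1 - w/(2/3)): its argument vanishes at w = 2/3, a square-root branch point, modulus 2/3.
Branch term (-1/2)*sqrt(1 - w/(-9)): its argument vanishes at w = -9, a square-root branch point, modulus 9.
The radius of convergence is the smallest modulus among the singular points: 2/3.
List the singular points by increasing real part (a conjugate pair: the negative imaginary part first).

Radius of convergence at 0: 2/3.
At -9: an algebraic (square-root) branch point.
At 2/3: an algebraic (square-root) branch point.


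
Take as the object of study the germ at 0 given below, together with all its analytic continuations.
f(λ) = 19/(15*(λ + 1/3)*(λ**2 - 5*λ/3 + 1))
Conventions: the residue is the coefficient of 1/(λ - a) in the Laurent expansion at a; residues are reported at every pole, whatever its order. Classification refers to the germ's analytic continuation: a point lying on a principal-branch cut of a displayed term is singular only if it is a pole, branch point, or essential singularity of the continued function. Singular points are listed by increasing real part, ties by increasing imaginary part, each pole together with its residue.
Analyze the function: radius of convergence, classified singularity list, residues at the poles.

Radius of convergence at 0: 1/3.
At -1/3: a pole of order 1; residue 19/25.
At (5/6) - ((1/6)*sqrt(11))*i: a pole of order 1; residue (-19/50) + ((133/550)*sqrt(11))*i.
At (5/6) + ((1/6)*sqrt(11))*i: a pole of order 1; residue (-19/50) - ((133/550)*sqrt(11))*i.

Denominator factor (λ + 1/3): pole of order 1 at -1/3, modulus 1/3.
Denominator factor (λ**2 - 5*λ/3 + 1): discriminant -11/9, complex-conjugate roots (5/6) + ((1/6)*sqrt(11))*i and (5/6) - ((1/6)*sqrt(11))*i; poles of order 1, moduli 1 and 1.
The radius of convergence is the smallest modulus among the singular points: 1/3.
At the order-1 pole -1/3 set g(λ) = (λ - (-1/3))*f(λ) = 19/(15*(λ**2 - 5*λ/3 + 1)).
Simple pole: residue = g(a) at a = -1/3, which is 19/25.
The factor λ**2 - 5*λ/3 + 1 splits as (λ - a)(λ - a') with a = (5/6) - ((1/6)*sqrt(11))*i, a' = (5/6) + ((1/6)*sqrt(11))*i. At the order-1 pole a set g(λ) = (λ - a)*f(λ) = [19/(15*(λ + 1/3))] / (λ - a').
Simple pole: residue = g(a) at a = (5/6) - ((1/6)*sqrt(11))*i, which is (-19/50) + ((133/550)*sqrt(11))*i.
The factor λ**2 - 5*λ/3 + 1 splits as (λ - a)(λ - a') with a = (5/6) + ((1/6)*sqrt(11))*i, a' = (5/6) - ((1/6)*sqrt(11))*i. At the order-1 pole a set g(λ) = (λ - a)*f(λ) = [19/(15*(λ + 1/3))] / (λ - a').
Simple pole: residue = g(a) at a = (5/6) + ((1/6)*sqrt(11))*i, which is (-19/50) - ((133/550)*sqrt(11))*i.
List the singular points by increasing real part (a conjugate pair: the negative imaginary part first).


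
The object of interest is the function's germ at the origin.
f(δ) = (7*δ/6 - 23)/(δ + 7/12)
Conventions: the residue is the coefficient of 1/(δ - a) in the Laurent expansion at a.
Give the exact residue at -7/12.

The residue is -1705/72.

At the order-1 pole -7/12 set g(δ) = (δ - (-7/12))*f(δ) = 7*δ/6 - 23.
Simple pole: residue = g(a) at a = -7/12, which is -1705/72.


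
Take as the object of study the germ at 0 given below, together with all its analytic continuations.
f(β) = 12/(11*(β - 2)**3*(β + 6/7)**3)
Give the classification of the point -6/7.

The point is a pole of order 3.

The denominator factor β + 6/7 vanishes at -6/7 and appears to the power 3; the numerator there equals 12/11, nonzero, and no other factor vanishes.
Hence a pole whose order is the multiplicity, 3.


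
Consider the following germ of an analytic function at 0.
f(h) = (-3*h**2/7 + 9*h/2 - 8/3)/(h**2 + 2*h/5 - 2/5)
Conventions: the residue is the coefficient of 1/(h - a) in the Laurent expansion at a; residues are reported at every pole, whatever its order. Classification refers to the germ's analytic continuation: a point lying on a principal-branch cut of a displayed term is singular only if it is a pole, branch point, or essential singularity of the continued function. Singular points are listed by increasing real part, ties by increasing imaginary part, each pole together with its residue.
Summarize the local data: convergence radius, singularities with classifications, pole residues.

Radius of convergence at 0: -1/5 + (1/5)*sqrt(11).
At -1/5 - (1/5)*sqrt(11): a pole of order 1; residue 327/140 + (3961/4620)*sqrt(11).
At -1/5 + (1/5)*sqrt(11): a pole of order 1; residue 327/140 - (3961/4620)*sqrt(11).

Denominator factor (h**2 + 2*h/5 - 2/5): discriminant 44/25, real irrational roots -1/5 + (1/5)*sqrt(11) and -1/5 - (1/5)*sqrt(11); poles of order 1, moduli -1/5 + (1/5)*sqrt(11) and 1/5 + (1/5)*sqrt(11).
The radius of convergence is the smallest modulus among the singular points: -1/5 + (1/5)*sqrt(11).
The factor h**2 + 2*h/5 - 2/5 splits as (h - a)(h - a') with a = -1/5 - (1/5)*sqrt(11), a' = -1/5 + (1/5)*sqrt(11). At the order-1 pole a set g(h) = (h - a)*f(h) = [-3*h**2/7 + 9*h/2 - 8/3] / (h - a').
Simple pole: residue = g(a) at a = -1/5 - (1/5)*sqrt(11), which is 327/140 + (3961/4620)*sqrt(11).
The factor h**2 + 2*h/5 - 2/5 splits as (h - a)(h - a') with a = -1/5 + (1/5)*sqrt(11), a' = -1/5 - (1/5)*sqrt(11). At the order-1 pole a set g(h) = (h - a)*f(h) = [-3*h**2/7 + 9*h/2 - 8/3] / (h - a').
Simple pole: residue = g(a) at a = -1/5 + (1/5)*sqrt(11), which is 327/140 - (3961/4620)*sqrt(11).
List the singular points by increasing real part (a conjugate pair: the negative imaginary part first).


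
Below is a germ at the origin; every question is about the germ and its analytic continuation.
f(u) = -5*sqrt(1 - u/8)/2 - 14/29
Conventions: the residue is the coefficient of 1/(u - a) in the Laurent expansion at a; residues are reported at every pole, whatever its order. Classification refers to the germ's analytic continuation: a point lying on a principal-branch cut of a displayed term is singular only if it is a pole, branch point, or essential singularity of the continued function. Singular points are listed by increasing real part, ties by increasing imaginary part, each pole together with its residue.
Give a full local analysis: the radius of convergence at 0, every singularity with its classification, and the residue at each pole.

Radius of convergence at 0: 8.
At 8: an algebraic (square-root) branch point.

Branch term (-5/2)*sqrt(1 - u/(8)): its argument vanishes at u = 8, a square-root branch point, modulus 8.
The radius of convergence is the smallest modulus among the singular points: 8.


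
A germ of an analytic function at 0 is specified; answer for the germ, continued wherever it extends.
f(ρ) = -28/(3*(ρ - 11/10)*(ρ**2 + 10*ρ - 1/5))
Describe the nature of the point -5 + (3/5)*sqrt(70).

The denominator factor ρ**2 + 10*ρ - 1/5 vanishes at -5 + (3/5)*sqrt(70) and appears to the power 1; the numerator there equals -28/3, nonzero, and no other factor vanishes.
Hence a pole whose order is the multiplicity, 1.

The point is a pole of order 1.


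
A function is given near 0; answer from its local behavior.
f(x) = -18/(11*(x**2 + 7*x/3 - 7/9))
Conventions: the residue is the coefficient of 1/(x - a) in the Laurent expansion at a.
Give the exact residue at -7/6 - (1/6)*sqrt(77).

The residue is (54/847)*sqrt(77).

The factor x**2 + 7*x/3 - 7/9 splits as (x - a)(x - a') with a = -7/6 - (1/6)*sqrt(77), a' = -7/6 + (1/6)*sqrt(77). At the order-1 pole a set g(x) = (x - a)*f(x) = [-18/11] / (x - a').
Simple pole: residue = g(a) at a = -7/6 - (1/6)*sqrt(77), which is (54/847)*sqrt(77).


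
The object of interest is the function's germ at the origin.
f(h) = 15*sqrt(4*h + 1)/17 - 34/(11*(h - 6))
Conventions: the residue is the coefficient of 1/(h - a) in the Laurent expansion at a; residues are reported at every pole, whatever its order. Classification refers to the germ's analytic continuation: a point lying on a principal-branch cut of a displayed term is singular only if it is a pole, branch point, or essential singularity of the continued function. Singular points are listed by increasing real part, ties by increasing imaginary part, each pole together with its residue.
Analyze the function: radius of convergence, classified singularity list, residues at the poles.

Denominator factor (h - 6): pole of order 1 at 6, modulus 6.
Branch term (15/17)*sqrt(1 - h/(-1/4)): its argument vanishes at h = -1/4, a square-root branch point, modulus 1/4.
The radius of convergence is the smallest modulus among the singular points: 1/4.
The branch term is analytic at 6 and contributes nothing to the residue; only the rational part matters.
At the order-1 pole 6 set g(h) = (h - (6))*(rational part) = -34/11.
Simple pole: residue = g(a) at a = 6, which is -34/11.
List the singular points by increasing real part (a conjugate pair: the negative imaginary part first).

Radius of convergence at 0: 1/4.
At -1/4: an algebraic (square-root) branch point.
At 6: a pole of order 1; residue -34/11.


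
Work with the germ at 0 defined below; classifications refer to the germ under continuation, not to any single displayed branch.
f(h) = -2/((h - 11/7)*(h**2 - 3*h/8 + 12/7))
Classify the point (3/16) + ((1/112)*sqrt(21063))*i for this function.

The point is a pole of order 1.

The denominator factor h**2 - 3*h/8 + 12/7 vanishes at (3/16) + ((1/112)*sqrt(21063))*i and appears to the power 1; the numerator there equals -2, nonzero, and no other factor vanishes.
Hence a pole whose order is the multiplicity, 1.


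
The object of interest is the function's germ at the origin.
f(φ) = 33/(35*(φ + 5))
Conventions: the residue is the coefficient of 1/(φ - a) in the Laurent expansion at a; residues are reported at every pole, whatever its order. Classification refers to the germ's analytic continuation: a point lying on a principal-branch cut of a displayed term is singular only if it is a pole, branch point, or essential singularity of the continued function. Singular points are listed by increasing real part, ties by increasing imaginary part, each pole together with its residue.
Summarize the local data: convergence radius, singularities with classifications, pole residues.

Radius of convergence at 0: 5.
At -5: a pole of order 1; residue 33/35.

Denominator factor (φ + 5): pole of order 1 at -5, modulus 5.
The radius of convergence is the smallest modulus among the singular points: 5.
At the order-1 pole -5 set g(φ) = (φ - (-5))*f(φ) = 33/35.
Simple pole: residue = g(a) at a = -5, which is 33/35.


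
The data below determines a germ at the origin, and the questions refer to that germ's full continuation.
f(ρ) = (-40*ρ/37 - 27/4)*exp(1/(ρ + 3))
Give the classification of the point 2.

The point is a regular point.

There is no denominator, hence no pole anywhere.
The essential point of exp(1/(ρ - (-3))) is -3, not 2.
So the germ continues analytically to 2.


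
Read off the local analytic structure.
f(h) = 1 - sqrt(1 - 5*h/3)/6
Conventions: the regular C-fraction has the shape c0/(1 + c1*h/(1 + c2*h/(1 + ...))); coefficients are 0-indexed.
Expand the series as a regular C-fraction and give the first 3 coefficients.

Taylor coefficients (expand at 0): a_0 = 5/6, a_1 = 5/36, a_2 = 25/432.
c0 = a_0 = 5/6. Peel one level at a time: if S = 1 + c*h/S' with S'(0) = 1, then c is the h-coefficient of S and S' = c*h/(S - 1).
S_1 = c0/f = 1 + (-1/6)*h + (-1/24)*h^2 + ...; c1 = -1/6.
S_2 = c1*h/(S_1 - 1) = 1 + (-1/4)*h + ...; c2 = -1/4.

The regular C-fraction coefficients are [5/6, -1/6, -1/4].


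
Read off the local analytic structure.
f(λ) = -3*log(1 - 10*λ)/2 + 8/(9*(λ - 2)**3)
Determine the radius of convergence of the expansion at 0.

Denominator factor (λ - 2)^3: pole of order 3 at 2, modulus 2.
Branch term (-3/2)*log(1 - λ/(1/10)): its argument vanishes at λ = 1/10, a logarithmic branch point, modulus 1/10.
The radius of convergence is the smallest modulus among the singular points: 1/10.

The radius of convergence is 1/10.


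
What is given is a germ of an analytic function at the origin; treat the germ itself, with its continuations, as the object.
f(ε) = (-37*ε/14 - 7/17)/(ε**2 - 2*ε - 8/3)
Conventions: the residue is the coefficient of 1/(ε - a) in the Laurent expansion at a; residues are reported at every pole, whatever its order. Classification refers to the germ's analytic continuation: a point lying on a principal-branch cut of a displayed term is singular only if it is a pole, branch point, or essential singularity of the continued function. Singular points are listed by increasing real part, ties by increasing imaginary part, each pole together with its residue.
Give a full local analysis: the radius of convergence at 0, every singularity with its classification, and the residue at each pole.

Radius of convergence at 0: -1 + (1/3)*sqrt(33).
At 1 - (1/3)*sqrt(33): a pole of order 1; residue -37/28 + (727/5236)*sqrt(33).
At 1 + (1/3)*sqrt(33): a pole of order 1; residue -37/28 - (727/5236)*sqrt(33).

Denominator factor (ε**2 - 2*ε - 8/3): discriminant 44/3, real irrational roots 1 + (1/3)*sqrt(33) and 1 - (1/3)*sqrt(33); poles of order 1, moduli 1 + (1/3)*sqrt(33) and -1 + (1/3)*sqrt(33).
The radius of convergence is the smallest modulus among the singular points: -1 + (1/3)*sqrt(33).
The factor ε**2 - 2*ε - 8/3 splits as (ε - a)(ε - a') with a = 1 - (1/3)*sqrt(33), a' = 1 + (1/3)*sqrt(33). At the order-1 pole a set g(ε) = (ε - a)*f(ε) = [-37*ε/14 - 7/17] / (ε - a').
Simple pole: residue = g(a) at a = 1 - (1/3)*sqrt(33), which is -37/28 + (727/5236)*sqrt(33).
The factor ε**2 - 2*ε - 8/3 splits as (ε - a)(ε - a') with a = 1 + (1/3)*sqrt(33), a' = 1 - (1/3)*sqrt(33). At the order-1 pole a set g(ε) = (ε - a)*f(ε) = [-37*ε/14 - 7/17] / (ε - a').
Simple pole: residue = g(a) at a = 1 + (1/3)*sqrt(33), which is -37/28 - (727/5236)*sqrt(33).
List the singular points by increasing real part (a conjugate pair: the negative imaginary part first).


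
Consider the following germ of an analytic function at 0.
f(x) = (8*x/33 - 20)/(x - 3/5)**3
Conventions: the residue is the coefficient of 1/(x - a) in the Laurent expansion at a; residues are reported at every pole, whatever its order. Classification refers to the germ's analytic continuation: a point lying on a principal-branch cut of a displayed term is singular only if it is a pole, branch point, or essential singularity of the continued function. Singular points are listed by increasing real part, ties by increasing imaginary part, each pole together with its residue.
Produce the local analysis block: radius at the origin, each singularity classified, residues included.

Radius of convergence at 0: 3/5.
At 3/5: a pole of order 3; residue 0.

Denominator factor (x - 3/5)^3: pole of order 3 at 3/5, modulus 3/5.
The radius of convergence is the smallest modulus among the singular points: 3/5.
At the order-3 pole 3/5 set g(x) = (x - (3/5))^3*f(x) = 8*x/33 - 20.
Order-3 pole: residue = g''(a)/2; g''(3/5) = 0, so the residue is 0.


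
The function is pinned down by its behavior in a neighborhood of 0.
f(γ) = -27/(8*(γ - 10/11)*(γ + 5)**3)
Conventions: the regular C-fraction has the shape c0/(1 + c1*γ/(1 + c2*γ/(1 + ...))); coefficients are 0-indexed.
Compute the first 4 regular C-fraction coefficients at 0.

The regular C-fraction coefficients are [297/10000, -1/2, -27/25, 574/675].

Taylor coefficients (expand at 0): a_0 = 297/10000, a_1 = 297/20000, a_2 = 23463/1000000, a_3 = 234333/10000000.
c0 = a_0 = 297/10000. Peel one level at a time: if S = 1 + c*γ/S' with S'(0) = 1, then c is the γ-coefficient of S and S' = c*γ/(S - 1).
S_1 = c0/f = 1 + (-1/2)*γ + (-27/50)*γ^2 + ...; c1 = -1/2.
S_2 = c1*γ/(S_1 - 1) = 1 + (-27/25)*γ + (574/625)*γ^2 + ...; c2 = -27/25.
S_3 = c2*γ/(S_2 - 1) = 1 + (574/675)*γ + ...; c3 = 574/675.


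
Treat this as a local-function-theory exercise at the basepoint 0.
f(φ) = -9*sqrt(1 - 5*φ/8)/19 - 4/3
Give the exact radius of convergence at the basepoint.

The radius of convergence is 8/5.

Branch term (-9/19)*sqrt(1 - φ/(8/5)): its argument vanishes at φ = 8/5, a square-root branch point, modulus 8/5.
The radius of convergence is the smallest modulus among the singular points: 8/5.


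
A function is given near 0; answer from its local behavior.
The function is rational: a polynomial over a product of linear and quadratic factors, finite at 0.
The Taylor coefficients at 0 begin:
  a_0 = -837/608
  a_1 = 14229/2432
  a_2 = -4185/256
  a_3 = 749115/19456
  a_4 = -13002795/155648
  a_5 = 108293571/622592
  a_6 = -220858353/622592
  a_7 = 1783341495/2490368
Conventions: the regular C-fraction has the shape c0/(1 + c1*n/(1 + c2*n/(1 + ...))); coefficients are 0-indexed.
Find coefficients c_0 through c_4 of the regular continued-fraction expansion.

Taylor coefficients (read off): a_0 = -837/608, a_1 = 14229/2432, a_2 = -4185/256, a_3 = 749115/19456, a_4 = -13002795/155648.
c0 = a_0 = -837/608. Peel one level at a time: if S = 1 + c*n/S' with S'(0) = 1, then c is the n-coefficient of S and S' = c*n/(S - 1).
S_1 = c0/f = 1 + (17/4)*n + (99/16)*n^2 + ...; c1 = 17/4.
S_2 = c1*n/(S_1 - 1) = 1 + (-99/68)*n + (2835/2312)*n^2 + ...; c2 = -99/68.
S_3 = c2*n/(S_2 - 1) = 1 + (315/374)*n + (465/1936)*n^2 + ...; c3 = 315/374.
S_4 = c3*n/(S_3 - 1) = 1 + (-527/1848)*n + ...; c4 = -527/1848.

The regular C-fraction coefficients are [-837/608, 17/4, -99/68, 315/374, -527/1848].


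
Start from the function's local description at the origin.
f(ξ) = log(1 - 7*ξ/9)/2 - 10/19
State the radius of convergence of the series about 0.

Branch term (1/2)*log(1 - ξ/(9/7)): its argument vanishes at ξ = 9/7, a logarithmic branch point, modulus 9/7.
The radius of convergence is the smallest modulus among the singular points: 9/7.

The radius of convergence is 9/7.


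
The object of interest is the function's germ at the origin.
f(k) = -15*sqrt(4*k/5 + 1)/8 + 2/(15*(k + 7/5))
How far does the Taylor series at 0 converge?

Denominator factor (k + 7/5): pole of order 1 at -7/5, modulus 7/5.
Branch term (-15/8)*sqrt(1 - k/(-5/4)): its argument vanishes at k = -5/4, a square-root branch point, modulus 5/4.
The radius of convergence is the smallest modulus among the singular points: 5/4.

The radius of convergence is 5/4.


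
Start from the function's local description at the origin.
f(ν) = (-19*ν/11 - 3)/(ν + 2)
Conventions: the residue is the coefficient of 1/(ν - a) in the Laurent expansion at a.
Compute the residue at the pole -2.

At the order-1 pole -2 set g(ν) = (ν - (-2))*f(ν) = -19*ν/11 - 3.
Simple pole: residue = g(a) at a = -2, which is 5/11.

The residue is 5/11.


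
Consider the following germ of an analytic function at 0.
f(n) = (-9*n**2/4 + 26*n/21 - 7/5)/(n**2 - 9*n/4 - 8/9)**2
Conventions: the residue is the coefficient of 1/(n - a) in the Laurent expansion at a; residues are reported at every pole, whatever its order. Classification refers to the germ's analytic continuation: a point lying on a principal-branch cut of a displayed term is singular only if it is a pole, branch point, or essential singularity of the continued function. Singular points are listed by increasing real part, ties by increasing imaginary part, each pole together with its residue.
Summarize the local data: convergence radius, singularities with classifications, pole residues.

Denominator factor (n**2 - 9*n/4 - 8/9)^2: discriminant 1241/144, real irrational roots 9/8 + (1/24)*sqrt(1241) and 9/8 - (1/24)*sqrt(1241); poles of order 2, moduli 9/8 + (1/24)*sqrt(1241) and -9/8 + (1/24)*sqrt(1241).
The radius of convergence is the smallest modulus among the singular points: -9/8 + (1/24)*sqrt(1241).
The factor n**2 - 9*n/4 - 8/9 splits as (n - a)(n - a') with a = 9/8 - (1/24)*sqrt(1241), a' = 9/8 + (1/24)*sqrt(1241). At the order-2 pole a set g(n) = (n - a)^2*f(n) = [-9*n**2/4 + 26*n/21 - 7/5] / (n - a')^2.
Order-2 pole: residue = g'(a); g'(9/8 - (1/24)*sqrt(1241)) = (241056/53902835)*sqrt(1241), so the residue is (241056/53902835)*sqrt(1241).
The factor n**2 - 9*n/4 - 8/9 splits as (n - a)(n - a') with a = 9/8 + (1/24)*sqrt(1241), a' = 9/8 - (1/24)*sqrt(1241). At the order-2 pole a set g(n) = (n - a)^2*f(n) = [-9*n**2/4 + 26*n/21 - 7/5] / (n - a')^2.
Order-2 pole: residue = g'(a); g'(9/8 + (1/24)*sqrt(1241)) = -(241056/53902835)*sqrt(1241), so the residue is -(241056/53902835)*sqrt(1241).
List the singular points by increasing real part (a conjugate pair: the negative imaginary part first).

Radius of convergence at 0: -9/8 + (1/24)*sqrt(1241).
At 9/8 - (1/24)*sqrt(1241): a pole of order 2; residue (241056/53902835)*sqrt(1241).
At 9/8 + (1/24)*sqrt(1241): a pole of order 2; residue -(241056/53902835)*sqrt(1241).
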